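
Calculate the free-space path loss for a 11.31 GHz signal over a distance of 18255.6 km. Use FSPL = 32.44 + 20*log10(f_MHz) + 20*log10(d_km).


f = 11.31 GHz = 11310.0000 MHz
d = 18255.6 km
FSPL = 32.44 + 20*log10(11310.0000) + 20*log10(18255.6)
FSPL = 32.44 + 81.0693 + 85.2279
FSPL = 198.7372 dB

198.7372 dB


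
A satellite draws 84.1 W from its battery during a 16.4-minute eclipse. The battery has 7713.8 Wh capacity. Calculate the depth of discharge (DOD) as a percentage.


E_used = P * t / 60 = 84.1 * 16.4 / 60 = 22.9873 Wh
DOD = E_used / E_total * 100 = 22.9873 / 7713.8 * 100
DOD = 0.2980027 %

0.2980 %


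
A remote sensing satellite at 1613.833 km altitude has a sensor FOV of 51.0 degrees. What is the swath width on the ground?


FOV = 51.0 deg = 0.8901179 rad
swath = 2 * alt * tan(FOV/2) = 2 * 1613.833 * tan(0.445059)
swath = 2 * 1613.833 * 0.4769755
swath = 1539.5177 km

1539.5177 km


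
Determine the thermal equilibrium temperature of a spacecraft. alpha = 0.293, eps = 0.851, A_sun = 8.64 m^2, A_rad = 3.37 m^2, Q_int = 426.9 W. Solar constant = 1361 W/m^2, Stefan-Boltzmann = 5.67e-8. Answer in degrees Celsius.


Numerator = alpha*S*A_sun + Q_int = 0.293*1361*8.64 + 426.9 = 3872.2987 W
Denominator = eps*sigma*A_rad = 0.851*5.67e-8*3.37 = 1.6260823e-07 W/K^4
T^4 = 2.381367e+10 K^4
T = 392.8318 K = 119.6818 C

119.6818 degrees Celsius


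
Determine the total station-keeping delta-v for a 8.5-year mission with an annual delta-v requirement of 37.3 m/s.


dV = rate * years = 37.3 * 8.5
dV = 317.0500 m/s

317.0500 m/s


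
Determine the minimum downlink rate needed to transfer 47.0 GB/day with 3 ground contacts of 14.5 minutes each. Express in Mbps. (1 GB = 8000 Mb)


total contact time = 3 * 14.5 * 60 = 2610.0000 s
data = 47.0 GB = 376000.0000 Mb
rate = 376000.0000 / 2610.0000 = 144.0613 Mbps

144.0613 Mbps


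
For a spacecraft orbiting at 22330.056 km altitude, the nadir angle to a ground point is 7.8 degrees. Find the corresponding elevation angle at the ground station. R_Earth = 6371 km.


r = R_E + alt = 28701.0560 km
Law of sines in the satellite / Earth-center / ground-point triangle:
  sin(nadir)/R_E = sin(90 + el)/r  =>  cos(el) = (r/R_E)*sin(nadir)
cos(el) = (28701.0560 / 6371.0000) * sin(7.8 deg) = 0.6113923
el = arccos(0.6113923) = 52.3098 deg
(Earth-central angle = 90 - nadir - el = 29.8902 deg)

52.3098 degrees


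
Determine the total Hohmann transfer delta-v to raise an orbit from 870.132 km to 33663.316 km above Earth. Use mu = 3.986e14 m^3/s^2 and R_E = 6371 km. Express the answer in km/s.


r1 = 7241.1320 km = 7.241132e+06 m
r2 = 40034.3160 km = 4.0034316e+07 m
dv1 = sqrt(mu/r1)*(sqrt(2*r2/(r1+r2)) - 1) = 2236.2471 m/s
dv2 = sqrt(mu/r2)*(1 - sqrt(2*r1/(r1+r2))) = 1408.9489 m/s
total dv = |dv1| + |dv2| = 2236.2471 + 1408.9489 = 3645.1960 m/s = 3.6452 km/s

3.6452 km/s


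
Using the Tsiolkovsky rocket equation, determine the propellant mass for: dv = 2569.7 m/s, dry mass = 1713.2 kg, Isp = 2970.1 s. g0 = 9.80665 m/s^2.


ve = Isp * g0 = 2970.1 * 9.80665 = 29126.731165 m/s
mass ratio = exp(dv/ve) = exp(2569.7/29126.731165) = 1.09223363
m_prop = m_dry * (mr - 1) = 1713.2 * (1.09223363 - 1)
m_prop = 158.0147 kg

158.0147 kg


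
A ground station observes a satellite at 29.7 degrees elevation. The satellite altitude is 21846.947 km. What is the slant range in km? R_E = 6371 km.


h = 21846.947 km, el = 29.7 deg
d = -R_E*sin(el) + sqrt((R_E*sin(el))^2 + 2*R_E*h + h^2)
d = -6371.0000*sin(0.5183628) + sqrt((6371.0000*0.4954587)^2 + 2*6371.0000*21846.947 + 21846.947^2)
d = 24513.3950 km

24513.3950 km


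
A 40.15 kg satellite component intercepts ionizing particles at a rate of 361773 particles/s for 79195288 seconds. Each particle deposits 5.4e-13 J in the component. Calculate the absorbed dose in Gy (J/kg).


Total energy deposited = rate * time * E_per
  = 361773 * 79195288 * 5.4e-13 = 15.4714 J
Dose = E_total / mass = 15.4714 / 40.15
Dose = 0.3853397 Gy

0.3853 Gy


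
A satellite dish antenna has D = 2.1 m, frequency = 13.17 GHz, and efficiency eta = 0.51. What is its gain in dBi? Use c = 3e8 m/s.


lambda = c/f = 3e8 / 1.317e+10 = 0.02277904 m
G = eta*(pi*D/lambda)^2 = 0.51*(pi*2.1/0.02277904)^2
G = 42779.6819 (linear)
G = 10*log10(42779.6819) = 46.3124 dBi

46.3124 dBi


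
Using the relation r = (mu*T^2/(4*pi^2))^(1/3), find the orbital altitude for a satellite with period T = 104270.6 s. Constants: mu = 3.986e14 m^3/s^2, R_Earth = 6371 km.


T = 104270.6 s
r = (mu*T^2/(4*pi^2))^(1/3) = (3.986e14 * 104270.6^2 / (4*pi^2))^(1/3)
r = 4.7881429e+07 m = 47881.4287 km
alt = r - R_E = 47881.4287 - 6371 = 41510.4287 km

41510.4287 km


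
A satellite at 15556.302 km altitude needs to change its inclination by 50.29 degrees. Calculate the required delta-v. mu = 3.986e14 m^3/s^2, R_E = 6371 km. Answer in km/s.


r = 21927.3020 km = 2.1927302e+07 m
V = sqrt(mu/r) = 4263.5960 m/s
di = 50.29 deg = 0.8777261 rad
dV = 2*V*sin(di/2) = 2*4263.5960*sin(0.438863)
dV = 3623.2936 m/s = 3.6233 km/s

3.6233 km/s


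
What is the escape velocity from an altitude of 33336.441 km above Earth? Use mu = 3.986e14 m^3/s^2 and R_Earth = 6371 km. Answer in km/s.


r = 6371.0 + 33336.441 = 39707.4410 km = 3.9707441e+07 m
v_esc = sqrt(2*mu/r) = sqrt(2*3.986e14 / 3.9707441e+07)
v_esc = 4480.7189 m/s = 4.4807 km/s

4.4807 km/s


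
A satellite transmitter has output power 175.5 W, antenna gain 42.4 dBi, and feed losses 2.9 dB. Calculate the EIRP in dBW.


Pt = 175.5 W = 22.4428 dBW
EIRP = Pt_dBW + Gt - losses = 22.4428 + 42.4 - 2.9 = 61.9428 dBW

61.9428 dBW


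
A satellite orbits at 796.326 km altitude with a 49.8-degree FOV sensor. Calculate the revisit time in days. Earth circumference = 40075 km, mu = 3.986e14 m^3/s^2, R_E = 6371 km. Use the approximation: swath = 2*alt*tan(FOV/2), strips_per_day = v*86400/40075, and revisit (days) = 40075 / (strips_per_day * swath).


swath = 2*796.326*tan(0.434587) = 739.2844 km
v = sqrt(mu/r) = 7457.4452 m/s = 7.4574 km/s
strips/day = v*86400/40075 = 7.4574*86400/40075 = 16.0779
coverage/day = strips * swath = 16.0779 * 739.2844 = 11886.1675 km
revisit = 40075 / 11886.1675 = 3.3716 days

3.3716 days


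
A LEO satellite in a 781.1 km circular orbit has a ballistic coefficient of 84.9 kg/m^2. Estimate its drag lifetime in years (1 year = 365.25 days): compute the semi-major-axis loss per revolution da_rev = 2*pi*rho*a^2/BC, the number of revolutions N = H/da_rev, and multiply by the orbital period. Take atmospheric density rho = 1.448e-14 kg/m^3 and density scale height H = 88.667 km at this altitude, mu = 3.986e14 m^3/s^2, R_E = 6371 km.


a = R_E + alt = 7152.1000 km = 7.1521e+06 m
da_rev = 2*pi*rho*a^2/BC = 2*pi*1.448e-14*(7.1521e+06)^2/84.9 = 0.05481607 m per revolution
N = H/da_rev = 88667.0000 m / 0.05481607 m = 1.6175366e+06 revolutions
P = 2*pi*sqrt(a^3/mu) = 6019.5162 s
lifetime = N*P = 1.6175366e+06 * 6019.5162 = 9.7367878e+09 s = 112694.3036 days
years = 112694.3036 / 365.25 = 308.5402 years

308.5402 years


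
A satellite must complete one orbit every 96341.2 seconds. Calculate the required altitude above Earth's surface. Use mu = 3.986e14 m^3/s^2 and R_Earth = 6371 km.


T = 96341.2 s
r = (mu*T^2/(4*pi^2))^(1/3) = (3.986e14 * 96341.2^2 / (4*pi^2))^(1/3)
r = 4.5422101e+07 m = 45422.1012 km
alt = r - R_E = 45422.1012 - 6371 = 39051.1012 km

39051.1012 km


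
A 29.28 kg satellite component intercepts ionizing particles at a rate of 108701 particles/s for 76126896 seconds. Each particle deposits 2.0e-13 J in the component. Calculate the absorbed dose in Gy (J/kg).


Total energy deposited = rate * time * E_per
  = 108701 * 76126896 * 2.0e-13 = 1.6550 J
Dose = E_total / mass = 1.6550 / 29.28
Dose = 0.0565237 Gy

0.0565 Gy


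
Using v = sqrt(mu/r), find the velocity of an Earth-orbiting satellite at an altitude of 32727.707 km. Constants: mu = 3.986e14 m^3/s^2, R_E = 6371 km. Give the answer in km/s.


r = R_E + alt = 6371.0 + 32727.707 = 39098.7070 km = 3.9098707e+07 m
v = sqrt(mu/r) = sqrt(3.986e14 / 3.9098707e+07) = 3192.9157 m/s = 3.1929 km/s

3.1929 km/s


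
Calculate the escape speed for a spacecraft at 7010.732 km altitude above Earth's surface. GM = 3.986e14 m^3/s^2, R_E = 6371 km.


r = 6371.0 + 7010.732 = 13381.7320 km = 1.3381732e+07 m
v_esc = sqrt(2*mu/r) = sqrt(2*3.986e14 / 1.3381732e+07)
v_esc = 7718.4035 m/s = 7.7184 km/s

7.7184 km/s


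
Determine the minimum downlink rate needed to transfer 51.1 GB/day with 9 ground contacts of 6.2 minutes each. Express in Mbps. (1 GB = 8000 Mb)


total contact time = 9 * 6.2 * 60 = 3348.0000 s
data = 51.1 GB = 408800.0000 Mb
rate = 408800.0000 / 3348.0000 = 122.1027 Mbps

122.1027 Mbps


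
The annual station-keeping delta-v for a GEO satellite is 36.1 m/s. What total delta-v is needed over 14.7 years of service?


dV = rate * years = 36.1 * 14.7
dV = 530.6700 m/s

530.6700 m/s


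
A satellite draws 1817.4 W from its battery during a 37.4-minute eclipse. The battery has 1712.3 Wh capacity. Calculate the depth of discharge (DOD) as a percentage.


E_used = P * t / 60 = 1817.4 * 37.4 / 60 = 1132.8460 Wh
DOD = E_used / E_total * 100 = 1132.8460 / 1712.3 * 100
DOD = 66.1593 %

66.1593 %


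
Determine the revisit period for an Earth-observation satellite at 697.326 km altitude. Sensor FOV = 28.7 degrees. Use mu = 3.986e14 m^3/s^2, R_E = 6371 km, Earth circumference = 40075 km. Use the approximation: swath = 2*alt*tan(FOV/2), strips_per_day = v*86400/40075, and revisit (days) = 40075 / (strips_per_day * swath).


swath = 2*697.326*tan(0.2504547) = 356.7888 km
v = sqrt(mu/r) = 7509.4886 m/s = 7.5095 km/s
strips/day = v*86400/40075 = 7.5095*86400/40075 = 16.1901
coverage/day = strips * swath = 16.1901 * 356.7888 = 5776.4596 km
revisit = 40075 / 5776.4596 = 6.9376 days

6.9376 days


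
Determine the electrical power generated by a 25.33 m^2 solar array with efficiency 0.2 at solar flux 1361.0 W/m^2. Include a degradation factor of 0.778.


P = area * eta * S * degradation
P = 25.33 * 0.2 * 1361.0 * 0.778
P = 5364.1746 W

5364.1746 W


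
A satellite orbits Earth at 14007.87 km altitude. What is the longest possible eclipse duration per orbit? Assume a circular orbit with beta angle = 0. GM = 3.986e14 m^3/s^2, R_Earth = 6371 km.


r = 20378.8700 km
T = 482.5364 min
Eclipse fraction = arcsin(R_E/r)/pi = arcsin(6371.0000/20378.8700)/pi
= arcsin(0.3126277)/pi = 0.1012092
Eclipse duration = 0.1012092 * 482.5364 = 48.8371 min

48.8371 minutes


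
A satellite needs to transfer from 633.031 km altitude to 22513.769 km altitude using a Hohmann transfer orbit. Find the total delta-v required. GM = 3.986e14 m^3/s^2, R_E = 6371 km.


r1 = 7004.0310 km = 7.004031e+06 m
r2 = 28884.7690 km = 2.8884769e+07 m
dv1 = sqrt(mu/r1)*(sqrt(2*r2/(r1+r2)) - 1) = 2027.2831 m/s
dv2 = sqrt(mu/r2)*(1 - sqrt(2*r1/(r1+r2))) = 1393.9571 m/s
total dv = |dv1| + |dv2| = 2027.2831 + 1393.9571 = 3421.2402 m/s = 3.4212 km/s

3.4212 km/s


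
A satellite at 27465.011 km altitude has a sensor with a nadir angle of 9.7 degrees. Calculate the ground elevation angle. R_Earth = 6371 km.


r = R_E + alt = 33836.0110 km
Law of sines in the satellite / Earth-center / ground-point triangle:
  sin(nadir)/R_E = sin(90 + el)/r  =>  cos(el) = (r/R_E)*sin(nadir)
cos(el) = (33836.0110 / 6371.0000) * sin(9.7 deg) = 0.8948373
el = arccos(0.8948373) = 26.5125 deg
(Earth-central angle = 90 - nadir - el = 53.7875 deg)

26.5125 degrees


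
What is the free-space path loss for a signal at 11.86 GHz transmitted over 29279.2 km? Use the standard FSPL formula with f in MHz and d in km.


f = 11.86 GHz = 11860.0000 MHz
d = 29279.2 km
FSPL = 32.44 + 20*log10(11860.0000) + 20*log10(29279.2)
FSPL = 32.44 + 81.4817 + 89.3312
FSPL = 203.2529 dB

203.2529 dB


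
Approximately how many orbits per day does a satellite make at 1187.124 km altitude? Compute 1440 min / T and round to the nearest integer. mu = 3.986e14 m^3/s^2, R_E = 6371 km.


r = 7.558124e+06 m
T = 2*pi*sqrt(r^3/mu) = 6539.3147 s = 108.9886 min
revs/day = 1440 / 108.9886 = 13.2124
Rounded: 13 revolutions per day

13 revolutions per day


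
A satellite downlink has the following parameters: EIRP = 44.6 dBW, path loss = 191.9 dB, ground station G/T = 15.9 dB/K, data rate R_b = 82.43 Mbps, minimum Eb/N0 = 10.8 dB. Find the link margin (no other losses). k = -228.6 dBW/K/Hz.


C/N0 = EIRP - FSPL + G/T - k = 44.6 - 191.9 + 15.9 - (-228.6)
C/N0 = 97.2000 dB-Hz
R_b = 82.43 Mbps = 8.243e+07 bps -> 10*log10(R_b) = 79.1609 dB-Hz
Eb/N0 = C/N0 - 10*log10(R_b) = 97.2000 - 79.1609 = 18.0391 dB
Margin = Eb/N0 - Eb/N0_req = 18.0391 - 10.8 = 7.2391 dB (link closes)

7.2391 dB


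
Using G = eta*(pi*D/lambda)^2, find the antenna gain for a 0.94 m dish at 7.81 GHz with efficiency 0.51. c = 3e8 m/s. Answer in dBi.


lambda = c/f = 3e8 / 7.81e+09 = 0.03841229 m
G = eta*(pi*D/lambda)^2 = 0.51*(pi*0.94/0.03841229)^2
G = 3014.2911 (linear)
G = 10*log10(3014.2911) = 34.7919 dBi

34.7919 dBi


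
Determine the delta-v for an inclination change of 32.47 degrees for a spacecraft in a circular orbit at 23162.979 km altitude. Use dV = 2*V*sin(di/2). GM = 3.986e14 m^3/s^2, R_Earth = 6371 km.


r = 29533.9790 km = 2.9533979e+07 m
V = sqrt(mu/r) = 3673.7337 m/s
di = 32.47 deg = 0.5667084 rad
dV = 2*V*sin(di/2) = 2*3673.7337*sin(0.2833542)
dV = 2054.1877 m/s = 2.0542 km/s

2.0542 km/s


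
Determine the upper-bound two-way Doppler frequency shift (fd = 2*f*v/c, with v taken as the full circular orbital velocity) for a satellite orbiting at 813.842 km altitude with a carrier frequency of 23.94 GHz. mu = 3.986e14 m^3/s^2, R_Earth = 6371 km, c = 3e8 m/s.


r = 7.184842e+06 m
v = sqrt(mu/r) = 7448.3493 m/s (worst-case radial velocity)
f = 23.94 GHz = 2.394e+10 Hz
fd = 2*f*v/c = 2*2.394e+10*7448.3493/3.0e+08
fd = 1.1887566e+06 Hz

1.1888e+06 Hz


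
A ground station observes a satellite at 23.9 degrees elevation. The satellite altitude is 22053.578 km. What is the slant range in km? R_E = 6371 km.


h = 22053.578 km, el = 23.9 deg
d = -R_E*sin(el) + sqrt((R_E*sin(el))^2 + 2*R_E*h + h^2)
d = -6371.0000*sin(0.4171337) + sqrt((6371.0000*0.4051416)^2 + 2*6371.0000*22053.578 + 22053.578^2)
d = 25240.2262 km

25240.2262 km


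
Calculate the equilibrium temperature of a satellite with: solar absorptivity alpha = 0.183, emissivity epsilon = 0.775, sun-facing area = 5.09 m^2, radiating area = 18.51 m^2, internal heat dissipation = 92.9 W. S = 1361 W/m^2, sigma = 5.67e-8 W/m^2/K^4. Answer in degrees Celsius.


Numerator = alpha*S*A_sun + Q_int = 0.183*1361*5.09 + 92.9 = 1360.6307 W
Denominator = eps*sigma*A_rad = 0.775*5.67e-8*18.51 = 8.1337568e-07 W/K^4
T^4 = 1.6728195e+09 K^4
T = 202.2378 K = -70.9122 C

-70.9122 degrees Celsius


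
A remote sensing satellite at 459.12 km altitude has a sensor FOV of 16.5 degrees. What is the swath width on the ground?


FOV = 16.5 deg = 0.2879793 rad
swath = 2 * alt * tan(FOV/2) = 2 * 459.12 * tan(0.1439897)
swath = 2 * 459.12 * 0.1449931
swath = 133.1385 km

133.1385 km


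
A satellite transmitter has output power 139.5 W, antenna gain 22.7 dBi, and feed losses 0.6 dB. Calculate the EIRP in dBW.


Pt = 139.5 W = 21.4457 dBW
EIRP = Pt_dBW + Gt - losses = 21.4457 + 22.7 - 0.6 = 43.5457 dBW

43.5457 dBW


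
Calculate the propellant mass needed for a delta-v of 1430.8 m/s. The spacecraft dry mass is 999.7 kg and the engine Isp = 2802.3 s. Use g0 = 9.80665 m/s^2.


ve = Isp * g0 = 2802.3 * 9.80665 = 27481.175295 m/s
mass ratio = exp(dv/ve) = exp(1430.8/27481.175295) = 1.05344393
m_prop = m_dry * (mr - 1) = 999.7 * (1.05344393 - 1)
m_prop = 53.4279 kg

53.4279 kg


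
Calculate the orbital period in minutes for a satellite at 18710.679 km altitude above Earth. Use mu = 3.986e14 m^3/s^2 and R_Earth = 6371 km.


r = 25081.6790 km = 2.5081679e+07 m
T = 2*pi*sqrt(r^3/mu) = 2*pi*sqrt(1.5778649e+22 / 3.986e14)
T = 39531.7581 s = 658.8626 min

658.8626 minutes


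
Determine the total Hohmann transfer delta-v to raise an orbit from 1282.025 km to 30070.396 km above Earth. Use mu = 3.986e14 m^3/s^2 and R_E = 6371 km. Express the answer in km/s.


r1 = 7653.0250 km = 7.653025e+06 m
r2 = 36441.3960 km = 3.6441396e+07 m
dv1 = sqrt(mu/r1)*(sqrt(2*r2/(r1+r2)) - 1) = 2061.4698 m/s
dv2 = sqrt(mu/r2)*(1 - sqrt(2*r1/(r1+r2))) = 1358.7344 m/s
total dv = |dv1| + |dv2| = 2061.4698 + 1358.7344 = 3420.2041 m/s = 3.4202 km/s

3.4202 km/s


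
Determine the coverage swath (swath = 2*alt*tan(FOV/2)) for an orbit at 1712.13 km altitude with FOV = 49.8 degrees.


FOV = 49.8 deg = 0.869174 rad
swath = 2 * alt * tan(FOV/2) = 2 * 1712.13 * tan(0.434587)
swath = 2 * 1712.13 * 0.4641845
swath = 1589.4886 km

1589.4886 km


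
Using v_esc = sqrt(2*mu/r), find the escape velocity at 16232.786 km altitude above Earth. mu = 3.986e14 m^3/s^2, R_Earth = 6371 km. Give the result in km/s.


r = 6371.0 + 16232.786 = 22603.7860 km = 2.2603786e+07 m
v_esc = sqrt(2*mu/r) = sqrt(2*3.986e14 / 2.2603786e+07)
v_esc = 5938.7228 m/s = 5.9387 km/s

5.9387 km/s


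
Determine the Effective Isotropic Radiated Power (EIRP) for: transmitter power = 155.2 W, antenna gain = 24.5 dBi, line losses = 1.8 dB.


Pt = 155.2 W = 21.9089 dBW
EIRP = Pt_dBW + Gt - losses = 21.9089 + 24.5 - 1.8 = 44.6089 dBW

44.6089 dBW


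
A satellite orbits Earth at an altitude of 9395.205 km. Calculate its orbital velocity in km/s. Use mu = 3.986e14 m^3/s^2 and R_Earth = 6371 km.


r = R_E + alt = 6371.0 + 9395.205 = 15766.2050 km = 1.5766205e+07 m
v = sqrt(mu/r) = sqrt(3.986e14 / 1.5766205e+07) = 5028.1134 m/s = 5.0281 km/s

5.0281 km/s


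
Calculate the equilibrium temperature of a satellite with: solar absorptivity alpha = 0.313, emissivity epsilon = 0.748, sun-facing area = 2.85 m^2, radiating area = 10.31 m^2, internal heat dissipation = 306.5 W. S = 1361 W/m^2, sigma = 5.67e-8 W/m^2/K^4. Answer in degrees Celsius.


Numerator = alpha*S*A_sun + Q_int = 0.313*1361*2.85 + 306.5 = 1520.5801 W
Denominator = eps*sigma*A_rad = 0.748*5.67e-8*10.31 = 4.372636e-07 W/K^4
T^4 = 3.4774906e+09 K^4
T = 242.8379 K = -30.3121 C

-30.3121 degrees Celsius


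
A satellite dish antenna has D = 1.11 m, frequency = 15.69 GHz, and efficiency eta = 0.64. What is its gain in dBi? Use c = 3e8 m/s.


lambda = c/f = 3e8 / 1.569e+10 = 0.01912046 m
G = eta*(pi*D/lambda)^2 = 0.64*(pi*1.11/0.01912046)^2
G = 21287.7154 (linear)
G = 10*log10(21287.7154) = 43.2813 dBi

43.2813 dBi


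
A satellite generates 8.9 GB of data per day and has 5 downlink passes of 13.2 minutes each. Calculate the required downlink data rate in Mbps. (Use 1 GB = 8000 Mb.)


total contact time = 5 * 13.2 * 60 = 3960.0000 s
data = 8.9 GB = 71200.0000 Mb
rate = 71200.0000 / 3960.0000 = 17.9798 Mbps

17.9798 Mbps


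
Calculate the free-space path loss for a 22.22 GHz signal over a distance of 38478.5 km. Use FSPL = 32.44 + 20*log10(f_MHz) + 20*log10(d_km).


f = 22.22 GHz = 22220.0000 MHz
d = 38478.5 km
FSPL = 32.44 + 20*log10(22220.0000) + 20*log10(38478.5)
FSPL = 32.44 + 86.9349 + 91.7044
FSPL = 211.0792 dB

211.0792 dB


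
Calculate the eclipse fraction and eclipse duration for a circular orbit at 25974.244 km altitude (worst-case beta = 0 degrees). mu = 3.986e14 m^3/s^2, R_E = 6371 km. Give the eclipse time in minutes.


r = 32345.2440 km
T = 964.8851 min
Eclipse fraction = arcsin(R_E/r)/pi = arcsin(6371.0000/32345.2440)/pi
= arcsin(0.1969687)/pi = 0.06310973
Eclipse duration = 0.06310973 * 964.8851 = 60.8936 min

60.8936 minutes


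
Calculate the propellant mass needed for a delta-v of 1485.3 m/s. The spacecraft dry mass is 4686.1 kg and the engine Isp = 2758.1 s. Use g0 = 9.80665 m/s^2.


ve = Isp * g0 = 2758.1 * 9.80665 = 27047.721365 m/s
mass ratio = exp(dv/ve) = exp(1485.3/27047.721365) = 1.05644981
m_prop = m_dry * (mr - 1) = 4686.1 * (1.05644981 - 1)
m_prop = 264.5295 kg

264.5295 kg


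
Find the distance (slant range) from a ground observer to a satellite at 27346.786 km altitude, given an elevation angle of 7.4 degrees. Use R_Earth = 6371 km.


h = 27346.786 km, el = 7.4 deg
d = -R_E*sin(el) + sqrt((R_E*sin(el))^2 + 2*R_E*h + h^2)
d = -6371.0000*sin(0.1291544) + sqrt((6371.0000*0.1287956)^2 + 2*6371.0000*27346.786 + 27346.786^2)
d = 32300.0224 km

32300.0224 km


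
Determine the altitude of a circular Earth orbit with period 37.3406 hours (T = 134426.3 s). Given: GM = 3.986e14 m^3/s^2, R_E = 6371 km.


T = 134426.3 s
r = (mu*T^2/(4*pi^2))^(1/3) = (3.986e14 * 134426.3^2 / (4*pi^2))^(1/3)
r = 5.6717274e+07 m = 56717.2740 km
alt = r - R_E = 56717.2740 - 6371 = 50346.2740 km

50346.2740 km


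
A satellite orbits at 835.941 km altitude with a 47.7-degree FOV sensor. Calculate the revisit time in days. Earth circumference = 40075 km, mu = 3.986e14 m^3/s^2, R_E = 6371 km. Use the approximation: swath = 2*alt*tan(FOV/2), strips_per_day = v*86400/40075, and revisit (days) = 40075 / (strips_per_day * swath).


swath = 2*835.941*tan(0.416261) = 739.1313 km
v = sqrt(mu/r) = 7436.9209 m/s = 7.4369 km/s
strips/day = v*86400/40075 = 7.4369*86400/40075 = 16.0337
coverage/day = strips * swath = 16.0337 * 739.1313 = 11850.9992 km
revisit = 40075 / 11850.9992 = 3.3816 days

3.3816 days


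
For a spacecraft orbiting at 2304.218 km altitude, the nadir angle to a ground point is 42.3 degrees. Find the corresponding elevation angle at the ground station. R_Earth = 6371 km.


r = R_E + alt = 8675.2180 km
Law of sines in the satellite / Earth-center / ground-point triangle:
  sin(nadir)/R_E = sin(90 + el)/r  =>  cos(el) = (r/R_E)*sin(nadir)
cos(el) = (8675.2180 / 6371.0000) * sin(42.3 deg) = 0.9164229
el = arccos(0.9164229) = 23.5914 deg
(Earth-central angle = 90 - nadir - el = 24.1086 deg)

23.5914 degrees


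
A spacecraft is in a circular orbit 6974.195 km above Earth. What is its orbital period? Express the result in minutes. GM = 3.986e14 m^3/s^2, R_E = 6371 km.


r = 13345.1950 km = 1.3345195e+07 m
T = 2*pi*sqrt(r^3/mu) = 2*pi*sqrt(2.3767022e+21 / 3.986e14)
T = 15342.5874 s = 255.7098 min

255.7098 minutes


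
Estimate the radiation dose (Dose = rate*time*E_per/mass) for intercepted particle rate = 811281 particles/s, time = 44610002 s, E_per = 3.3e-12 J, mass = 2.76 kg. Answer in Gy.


Total energy deposited = rate * time * E_per
  = 811281 * 44610002 * 3.3e-12 = 119.4311 J
Dose = E_total / mass = 119.4311 / 2.76
Dose = 43.2721 Gy

43.2721 Gy


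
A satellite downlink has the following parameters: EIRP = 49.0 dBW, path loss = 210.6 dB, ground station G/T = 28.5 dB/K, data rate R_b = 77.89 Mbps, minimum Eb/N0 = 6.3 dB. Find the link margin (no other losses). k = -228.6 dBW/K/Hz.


C/N0 = EIRP - FSPL + G/T - k = 49.0 - 210.6 + 28.5 - (-228.6)
C/N0 = 95.5000 dB-Hz
R_b = 77.89 Mbps = 7.789e+07 bps -> 10*log10(R_b) = 78.9148 dB-Hz
Eb/N0 = C/N0 - 10*log10(R_b) = 95.5000 - 78.9148 = 16.5852 dB
Margin = Eb/N0 - Eb/N0_req = 16.5852 - 6.3 = 10.2852 dB (link closes)

10.2852 dB


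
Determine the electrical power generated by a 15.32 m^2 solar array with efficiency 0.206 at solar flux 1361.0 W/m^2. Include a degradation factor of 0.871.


P = area * eta * S * degradation
P = 15.32 * 0.206 * 1361.0 * 0.871
P = 3741.1254 W

3741.1254 W


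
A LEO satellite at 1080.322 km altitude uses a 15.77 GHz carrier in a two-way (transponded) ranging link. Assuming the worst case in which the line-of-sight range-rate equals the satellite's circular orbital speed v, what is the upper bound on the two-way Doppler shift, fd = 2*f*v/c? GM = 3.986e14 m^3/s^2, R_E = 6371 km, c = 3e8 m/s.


r = 7.451322e+06 m
v = sqrt(mu/r) = 7313.9499 m/s (worst-case radial velocity)
f = 15.77 GHz = 1.577e+10 Hz
fd = 2*f*v/c = 2*1.577e+10*7313.9499/3.0e+08
fd = 768939.9335 Hz

768939.9335 Hz


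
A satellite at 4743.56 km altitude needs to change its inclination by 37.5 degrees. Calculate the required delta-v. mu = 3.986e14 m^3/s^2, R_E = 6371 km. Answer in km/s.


r = 11114.5600 km = 1.111456e+07 m
V = sqrt(mu/r) = 5988.5614 m/s
di = 37.5 deg = 0.6544985 rad
dV = 2*V*sin(di/2) = 2*5988.5614*sin(0.3272492)
dV = 3849.9200 m/s = 3.8499 km/s

3.8499 km/s


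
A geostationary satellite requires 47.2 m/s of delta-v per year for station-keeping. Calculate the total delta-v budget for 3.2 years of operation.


dV = rate * years = 47.2 * 3.2
dV = 151.0400 m/s

151.0400 m/s


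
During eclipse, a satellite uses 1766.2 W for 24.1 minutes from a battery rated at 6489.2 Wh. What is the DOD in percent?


E_used = P * t / 60 = 1766.2 * 24.1 / 60 = 709.4237 Wh
DOD = E_used / E_total * 100 = 709.4237 / 6489.2 * 100
DOD = 10.9324 %

10.9324 %


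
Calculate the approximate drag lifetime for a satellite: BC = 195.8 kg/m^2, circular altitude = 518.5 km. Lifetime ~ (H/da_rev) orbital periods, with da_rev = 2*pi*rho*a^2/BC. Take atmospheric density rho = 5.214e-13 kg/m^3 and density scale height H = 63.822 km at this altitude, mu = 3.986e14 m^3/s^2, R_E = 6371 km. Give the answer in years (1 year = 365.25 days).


a = R_E + alt = 6889.5000 km = 6.8895e+06 m
da_rev = 2*pi*rho*a^2/BC = 2*pi*5.214e-13*(6.8895e+06)^2/195.8 = 0.794170255 m per revolution
N = H/da_rev = 63822.0000 m / 0.794170255 m = 80363.1207 revolutions
P = 2*pi*sqrt(a^3/mu) = 5691.0549 s
lifetime = N*P = 80363.1207 * 5691.0549 = 4.5735093e+08 s = 5293.4136 days
years = 5293.4136 / 365.25 = 14.4926 years

14.4926 years


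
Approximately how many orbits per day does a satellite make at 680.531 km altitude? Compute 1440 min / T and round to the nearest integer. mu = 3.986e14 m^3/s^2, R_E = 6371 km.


r = 7.051531e+06 m
T = 2*pi*sqrt(r^3/mu) = 5892.9988 s = 98.2166 min
revs/day = 1440 / 98.2166 = 14.6615
Rounded: 15 revolutions per day

15 revolutions per day


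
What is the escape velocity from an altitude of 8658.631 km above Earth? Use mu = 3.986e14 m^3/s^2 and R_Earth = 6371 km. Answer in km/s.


r = 6371.0 + 8658.631 = 15029.6310 km = 1.5029631e+07 m
v_esc = sqrt(2*mu/r) = sqrt(2*3.986e14 / 1.5029631e+07)
v_esc = 7282.9862 m/s = 7.2830 km/s

7.2830 km/s


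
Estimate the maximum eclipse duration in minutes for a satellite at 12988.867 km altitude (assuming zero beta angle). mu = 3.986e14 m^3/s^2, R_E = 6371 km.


r = 19359.8670 km
T = 446.8004 min
Eclipse fraction = arcsin(R_E/r)/pi = arcsin(6371.0000/19359.8670)/pi
= arcsin(0.3290828)/pi = 0.1067395
Eclipse duration = 0.1067395 * 446.8004 = 47.6913 min

47.6913 minutes


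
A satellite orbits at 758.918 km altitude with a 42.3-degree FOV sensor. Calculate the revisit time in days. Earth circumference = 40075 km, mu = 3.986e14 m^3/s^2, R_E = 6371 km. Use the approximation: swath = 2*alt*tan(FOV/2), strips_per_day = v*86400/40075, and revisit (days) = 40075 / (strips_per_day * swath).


swath = 2*758.918*tan(0.3691371) = 587.2065 km
v = sqrt(mu/r) = 7476.9828 m/s = 7.4770 km/s
strips/day = v*86400/40075 = 7.4770*86400/40075 = 16.1201
coverage/day = strips * swath = 16.1201 * 587.2065 = 9465.8020 km
revisit = 40075 / 9465.8020 = 4.2337 days

4.2337 days


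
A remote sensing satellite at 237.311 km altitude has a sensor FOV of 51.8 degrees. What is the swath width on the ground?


FOV = 51.8 deg = 0.9040806 rad
swath = 2 * alt * tan(FOV/2) = 2 * 237.311 * tan(0.4520403)
swath = 2 * 237.311 * 0.4855739
swath = 230.4641 km

230.4641 km


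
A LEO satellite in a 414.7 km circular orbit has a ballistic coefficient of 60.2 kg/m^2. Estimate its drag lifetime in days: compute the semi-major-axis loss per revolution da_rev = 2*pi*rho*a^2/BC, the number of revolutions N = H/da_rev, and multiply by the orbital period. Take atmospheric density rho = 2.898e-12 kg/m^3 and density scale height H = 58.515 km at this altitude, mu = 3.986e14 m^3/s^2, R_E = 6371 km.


a = R_E + alt = 6785.7000 km = 6.7857e+06 m
da_rev = 2*pi*rho*a^2/BC = 2*pi*2.898e-12*(6.7857e+06)^2/60.2 = 13.927433 m per revolution
N = H/da_rev = 58515.0000 m / 13.927433 m = 4201.4204 revolutions
P = 2*pi*sqrt(a^3/mu) = 5562.9250 s
lifetime = N*P = 4201.4204 * 5562.9250 = 2.3372187e+07 s = 270.5114 days

270.5114 days


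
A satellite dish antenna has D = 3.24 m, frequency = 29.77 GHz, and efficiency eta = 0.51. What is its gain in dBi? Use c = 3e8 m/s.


lambda = c/f = 3e8 / 2.977e+10 = 0.01007726 m
G = eta*(pi*D/lambda)^2 = 0.51*(pi*3.24/0.01007726)^2
G = 520325.4898 (linear)
G = 10*log10(520325.4898) = 57.1628 dBi

57.1628 dBi


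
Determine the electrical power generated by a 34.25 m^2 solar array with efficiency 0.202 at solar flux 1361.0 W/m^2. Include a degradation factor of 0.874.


P = area * eta * S * degradation
P = 34.25 * 0.202 * 1361.0 * 0.874
P = 8229.6526 W

8229.6526 W


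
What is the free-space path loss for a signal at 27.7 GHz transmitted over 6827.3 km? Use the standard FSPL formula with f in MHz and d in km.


f = 27.7 GHz = 27700.0000 MHz
d = 6827.3 km
FSPL = 32.44 + 20*log10(27700.0000) + 20*log10(6827.3)
FSPL = 32.44 + 88.8496 + 76.6850
FSPL = 197.9746 dB

197.9746 dB


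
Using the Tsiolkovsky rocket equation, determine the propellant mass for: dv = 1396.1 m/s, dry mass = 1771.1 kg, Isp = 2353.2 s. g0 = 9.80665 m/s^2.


ve = Isp * g0 = 2353.2 * 9.80665 = 23077.008780 m/s
mass ratio = exp(dv/ve) = exp(1396.1/23077.008780) = 1.06236488
m_prop = m_dry * (mr - 1) = 1771.1 * (1.06236488 - 1)
m_prop = 110.4544 kg

110.4544 kg


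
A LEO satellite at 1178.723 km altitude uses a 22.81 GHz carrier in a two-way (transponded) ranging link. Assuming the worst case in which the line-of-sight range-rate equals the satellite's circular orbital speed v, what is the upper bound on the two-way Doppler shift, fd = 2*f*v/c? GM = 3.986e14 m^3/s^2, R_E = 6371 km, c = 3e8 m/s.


r = 7.549723e+06 m
v = sqrt(mu/r) = 7266.1296 m/s (worst-case radial velocity)
f = 22.81 GHz = 2.281e+10 Hz
fd = 2*f*v/c = 2*2.281e+10*7266.1296/3.0e+08
fd = 1.1049361e+06 Hz

1.1049e+06 Hz


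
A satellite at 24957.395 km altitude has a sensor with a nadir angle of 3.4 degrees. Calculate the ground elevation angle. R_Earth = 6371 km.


r = R_E + alt = 31328.3950 km
Law of sines in the satellite / Earth-center / ground-point triangle:
  sin(nadir)/R_E = sin(90 + el)/r  =>  cos(el) = (r/R_E)*sin(nadir)
cos(el) = (31328.3950 / 6371.0000) * sin(3.4 deg) = 0.2916298
el = arccos(0.2916298) = 73.0444 deg
(Earth-central angle = 90 - nadir - el = 13.5556 deg)

73.0444 degrees


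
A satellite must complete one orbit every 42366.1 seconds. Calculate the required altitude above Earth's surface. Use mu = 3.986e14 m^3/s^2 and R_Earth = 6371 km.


T = 42366.1 s
r = (mu*T^2/(4*pi^2))^(1/3) = (3.986e14 * 42366.1^2 / (4*pi^2))^(1/3)
r = 2.6266659e+07 m = 26266.6595 km
alt = r - R_E = 26266.6595 - 6371 = 19895.6595 km

19895.6595 km


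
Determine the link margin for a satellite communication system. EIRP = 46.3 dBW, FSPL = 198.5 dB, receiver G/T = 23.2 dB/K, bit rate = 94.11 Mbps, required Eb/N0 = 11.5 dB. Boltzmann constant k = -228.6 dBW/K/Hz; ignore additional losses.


C/N0 = EIRP - FSPL + G/T - k = 46.3 - 198.5 + 23.2 - (-228.6)
C/N0 = 99.6000 dB-Hz
R_b = 94.11 Mbps = 9.411e+07 bps -> 10*log10(R_b) = 79.7364 dB-Hz
Eb/N0 = C/N0 - 10*log10(R_b) = 99.6000 - 79.7364 = 19.8636 dB
Margin = Eb/N0 - Eb/N0_req = 19.8636 - 11.5 = 8.3636 dB (link closes)

8.3636 dB


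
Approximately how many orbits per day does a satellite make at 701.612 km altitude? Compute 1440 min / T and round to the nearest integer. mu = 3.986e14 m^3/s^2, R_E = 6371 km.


r = 7.072612e+06 m
T = 2*pi*sqrt(r^3/mu) = 5919.4448 s = 98.6574 min
revs/day = 1440 / 98.6574 = 14.5960
Rounded: 15 revolutions per day

15 revolutions per day


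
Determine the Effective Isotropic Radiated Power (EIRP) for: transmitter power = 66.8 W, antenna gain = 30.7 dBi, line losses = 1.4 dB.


Pt = 66.8 W = 18.2478 dBW
EIRP = Pt_dBW + Gt - losses = 18.2478 + 30.7 - 1.4 = 47.5478 dBW

47.5478 dBW


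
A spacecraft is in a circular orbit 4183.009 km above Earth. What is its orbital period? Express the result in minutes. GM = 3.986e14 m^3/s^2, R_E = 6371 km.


r = 10554.0090 km = 1.0554009e+07 m
T = 2*pi*sqrt(r^3/mu) = 2*pi*sqrt(1.1755805e+21 / 3.986e14)
T = 10790.3967 s = 179.8399 min

179.8399 minutes


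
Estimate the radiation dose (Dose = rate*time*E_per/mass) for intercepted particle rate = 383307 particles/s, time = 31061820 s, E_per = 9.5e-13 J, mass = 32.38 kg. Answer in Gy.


Total energy deposited = rate * time * E_per
  = 383307 * 31061820 * 9.5e-13 = 11.3109 J
Dose = E_total / mass = 11.3109 / 32.38
Dose = 0.3493176 Gy

0.3493 Gy


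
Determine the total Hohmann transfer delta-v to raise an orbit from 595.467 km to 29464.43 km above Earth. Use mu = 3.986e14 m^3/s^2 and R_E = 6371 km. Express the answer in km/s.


r1 = 6966.4670 km = 6.966467e+06 m
r2 = 35835.4300 km = 3.583543e+07 m
dv1 = sqrt(mu/r1)*(sqrt(2*r2/(r1+r2)) - 1) = 2223.9960 m/s
dv2 = sqrt(mu/r2)*(1 - sqrt(2*r1/(r1+r2))) = 1432.2874 m/s
total dv = |dv1| + |dv2| = 2223.9960 + 1432.2874 = 3656.2833 m/s = 3.6563 km/s

3.6563 km/s


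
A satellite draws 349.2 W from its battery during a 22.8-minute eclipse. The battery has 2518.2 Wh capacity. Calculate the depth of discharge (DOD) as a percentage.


E_used = P * t / 60 = 349.2 * 22.8 / 60 = 132.6960 Wh
DOD = E_used / E_total * 100 = 132.6960 / 2518.2 * 100
DOD = 5.2695 %

5.2695 %


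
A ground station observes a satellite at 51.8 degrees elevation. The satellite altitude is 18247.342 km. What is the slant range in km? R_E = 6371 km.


h = 18247.342 km, el = 51.8 deg
d = -R_E*sin(el) + sqrt((R_E*sin(el))^2 + 2*R_E*h + h^2)
d = -6371.0000*sin(0.9040806) + sqrt((6371.0000*0.7858569)^2 + 2*6371.0000*18247.342 + 18247.342^2)
d = 19294.3368 km

19294.3368 km


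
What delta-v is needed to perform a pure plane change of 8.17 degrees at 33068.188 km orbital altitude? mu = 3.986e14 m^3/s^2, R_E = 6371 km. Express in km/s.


r = 39439.1880 km = 3.9439188e+07 m
V = sqrt(mu/r) = 3179.1035 m/s
di = 8.17 deg = 0.1425934 rad
dV = 2*V*sin(di/2) = 2*3179.1035*sin(0.0712967)
dV = 452.9352 m/s = 0.4529352 km/s

0.4529 km/s


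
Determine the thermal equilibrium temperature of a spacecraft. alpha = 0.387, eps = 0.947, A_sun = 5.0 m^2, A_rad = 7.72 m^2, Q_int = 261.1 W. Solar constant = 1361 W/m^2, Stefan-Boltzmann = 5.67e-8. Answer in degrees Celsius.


Numerator = alpha*S*A_sun + Q_int = 0.387*1361*5.0 + 261.1 = 2894.6350 W
Denominator = eps*sigma*A_rad = 0.947*5.67e-8*7.72 = 4.1452463e-07 W/K^4
T^4 = 6.983023e+09 K^4
T = 289.0752 K = 15.9252 C

15.9252 degrees Celsius


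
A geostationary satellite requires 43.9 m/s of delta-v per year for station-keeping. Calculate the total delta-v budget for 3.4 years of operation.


dV = rate * years = 43.9 * 3.4
dV = 149.2600 m/s

149.2600 m/s


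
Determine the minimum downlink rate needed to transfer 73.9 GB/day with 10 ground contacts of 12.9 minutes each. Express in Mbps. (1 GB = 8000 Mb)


total contact time = 10 * 12.9 * 60 = 7740.0000 s
data = 73.9 GB = 591200.0000 Mb
rate = 591200.0000 / 7740.0000 = 76.3824 Mbps

76.3824 Mbps


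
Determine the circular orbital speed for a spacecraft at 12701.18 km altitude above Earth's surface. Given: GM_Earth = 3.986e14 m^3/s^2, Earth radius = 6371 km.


r = R_E + alt = 6371.0 + 12701.18 = 19072.1800 km = 1.907218e+07 m
v = sqrt(mu/r) = sqrt(3.986e14 / 1.907218e+07) = 4571.6027 m/s = 4.5716 km/s

4.5716 km/s


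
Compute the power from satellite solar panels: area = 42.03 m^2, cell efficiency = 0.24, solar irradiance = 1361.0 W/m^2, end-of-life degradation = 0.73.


P = area * eta * S * degradation
P = 42.03 * 0.24 * 1361.0 * 0.73
P = 10021.9358 W

10021.9358 W


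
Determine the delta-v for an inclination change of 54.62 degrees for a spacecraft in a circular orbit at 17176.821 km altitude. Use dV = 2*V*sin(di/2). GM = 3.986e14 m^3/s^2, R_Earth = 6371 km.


r = 23547.8210 km = 2.3547821e+07 m
V = sqrt(mu/r) = 4114.2747 m/s
di = 54.62 deg = 0.9532988 rad
dV = 2*V*sin(di/2) = 2*4114.2747*sin(0.4766494)
dV = 3775.2966 m/s = 3.7753 km/s

3.7753 km/s


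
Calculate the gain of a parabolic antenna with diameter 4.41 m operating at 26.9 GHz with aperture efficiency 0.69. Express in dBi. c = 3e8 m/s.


lambda = c/f = 3e8 / 2.69e+10 = 0.01115242 m
G = eta*(pi*D/lambda)^2 = 0.69*(pi*4.41/0.01115242)^2
G = 1.0648491e+06 (linear)
G = 10*log10(1.0648491e+06) = 60.2729 dBi

60.2729 dBi


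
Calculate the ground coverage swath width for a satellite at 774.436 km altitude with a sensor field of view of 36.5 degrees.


FOV = 36.5 deg = 0.6370452 rad
swath = 2 * alt * tan(FOV/2) = 2 * 774.436 * tan(0.3185226)
swath = 2 * 774.436 * 0.3297505
swath = 510.7414 km

510.7414 km


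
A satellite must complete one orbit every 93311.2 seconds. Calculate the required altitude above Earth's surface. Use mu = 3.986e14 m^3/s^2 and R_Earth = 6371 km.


T = 93311.2 s
r = (mu*T^2/(4*pi^2))^(1/3) = (3.986e14 * 93311.2^2 / (4*pi^2))^(1/3)
r = 4.4464666e+07 m = 44464.6661 km
alt = r - R_E = 44464.6661 - 6371 = 38093.6661 km

38093.6661 km


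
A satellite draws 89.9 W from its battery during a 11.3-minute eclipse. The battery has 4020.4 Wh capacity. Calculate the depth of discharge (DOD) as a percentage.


E_used = P * t / 60 = 89.9 * 11.3 / 60 = 16.9312 Wh
DOD = E_used / E_total * 100 = 16.9312 / 4020.4 * 100
DOD = 0.4211314 %

0.4211 %


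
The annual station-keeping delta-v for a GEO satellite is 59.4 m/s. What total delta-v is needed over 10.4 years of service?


dV = rate * years = 59.4 * 10.4
dV = 617.7600 m/s

617.7600 m/s


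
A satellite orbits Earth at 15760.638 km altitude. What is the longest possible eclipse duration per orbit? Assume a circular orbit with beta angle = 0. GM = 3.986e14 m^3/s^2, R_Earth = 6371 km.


r = 22131.6380 km
T = 546.1102 min
Eclipse fraction = arcsin(R_E/r)/pi = arcsin(6371.0000/22131.6380)/pi
= arcsin(0.2878684)/pi = 0.09294659
Eclipse duration = 0.09294659 * 546.1102 = 50.7591 min

50.7591 minutes


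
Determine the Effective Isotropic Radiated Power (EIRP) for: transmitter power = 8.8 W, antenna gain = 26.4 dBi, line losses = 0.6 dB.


Pt = 8.8 W = 9.4448 dBW
EIRP = Pt_dBW + Gt - losses = 9.4448 + 26.4 - 0.6 = 35.2448 dBW

35.2448 dBW


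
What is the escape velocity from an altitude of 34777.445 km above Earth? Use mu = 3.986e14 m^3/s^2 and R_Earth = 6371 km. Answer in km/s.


r = 6371.0 + 34777.445 = 41148.4450 km = 4.1148445e+07 m
v_esc = sqrt(2*mu/r) = sqrt(2*3.986e14 / 4.1148445e+07)
v_esc = 4401.5631 m/s = 4.4016 km/s

4.4016 km/s


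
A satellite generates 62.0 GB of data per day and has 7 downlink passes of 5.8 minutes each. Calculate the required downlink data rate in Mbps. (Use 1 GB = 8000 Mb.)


total contact time = 7 * 5.8 * 60 = 2436.0000 s
data = 62.0 GB = 496000.0000 Mb
rate = 496000.0000 / 2436.0000 = 203.6125 Mbps

203.6125 Mbps


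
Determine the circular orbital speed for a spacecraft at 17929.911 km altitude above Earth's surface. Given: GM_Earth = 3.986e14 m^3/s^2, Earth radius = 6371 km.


r = R_E + alt = 6371.0 + 17929.911 = 24300.9110 km = 2.4300911e+07 m
v = sqrt(mu/r) = sqrt(3.986e14 / 2.4300911e+07) = 4050.0219 m/s = 4.0500 km/s

4.0500 km/s


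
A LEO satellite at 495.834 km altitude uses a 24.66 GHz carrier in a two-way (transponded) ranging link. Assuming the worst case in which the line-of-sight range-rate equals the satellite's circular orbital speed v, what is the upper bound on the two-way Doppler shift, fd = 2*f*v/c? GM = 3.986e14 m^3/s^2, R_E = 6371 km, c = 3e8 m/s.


r = 6.866834e+06 m
v = sqrt(mu/r) = 7618.8667 m/s (worst-case radial velocity)
f = 24.66 GHz = 2.466e+10 Hz
fd = 2*f*v/c = 2*2.466e+10*7618.8667/3.0e+08
fd = 1.2525417e+06 Hz

1.2525e+06 Hz


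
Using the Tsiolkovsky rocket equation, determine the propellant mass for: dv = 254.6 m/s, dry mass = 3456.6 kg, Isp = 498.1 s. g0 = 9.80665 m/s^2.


ve = Isp * g0 = 498.1 * 9.80665 = 4884.692365 m/s
mass ratio = exp(dv/ve) = exp(254.6/4884.692365) = 1.05350428
m_prop = m_dry * (mr - 1) = 3456.6 * (1.05350428 - 1)
m_prop = 184.9429 kg

184.9429 kg
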